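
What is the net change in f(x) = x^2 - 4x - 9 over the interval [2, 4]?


Net change = f(b) - f(a)
f(x) = x^2 - 4x - 9
Compute f(4):
f(4) = 1 * 4^2 - 4 * 4 - 9
= 16 - 16 - 9
= -9
Compute f(2):
f(2) = 1 * 2^2 - 4 * 2 - 9
= 4 - 8 - 9
= -13
Net change = -9 - (-13) = 4

4


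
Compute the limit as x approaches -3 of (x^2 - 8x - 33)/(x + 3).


Direct substitution gives 0/0, so we factor the numerator.
Factor: (x^2 - 8x - 33) = (x + 3)(x - 11)
Cancel the common factor (x + 3):
(x^2 - 8x - 33)/(x + 3) = (x - 11)
Now substitute x = -3:
= (-3) - (11) = -14

-14


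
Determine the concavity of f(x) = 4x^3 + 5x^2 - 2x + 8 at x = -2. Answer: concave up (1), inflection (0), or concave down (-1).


Concavity is determined by the sign of f''(x).
f(x) = 4x^3 + 5x^2 - 2x + 8
f'(x) = 12x^2 + 10x - 2
f''(x) = 24x + 10
f''(-2) = 24 * (-2) + 10
= -48 + 10
= -38
Since f''(-2) < 0, the function is concave down (-1)

-1


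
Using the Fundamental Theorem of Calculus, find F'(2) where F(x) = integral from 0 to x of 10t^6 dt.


By the Fundamental Theorem of Calculus (Part 1):
If F(x) = integral from 0 to x of f(t) dt, then F'(x) = f(x)
Here f(t) = 10t^6
So F'(x) = 10x^6
Evaluate at x = 2:
F'(2) = 10 * 2^6
= 10 * 64
= 640

640


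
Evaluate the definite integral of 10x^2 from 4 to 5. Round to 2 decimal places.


Find the antiderivative of 10x^2:
F(x) = 10/3 * x^3
Apply the Fundamental Theorem of Calculus:
F(5) - F(4)
= 10/3 * 5^3 - 10/3 * 4^3
= 10/3 * (125 - 64)
= 10/3 * 61
= 610/3 ≈ 203.33

203.33


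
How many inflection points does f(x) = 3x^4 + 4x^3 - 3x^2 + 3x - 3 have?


Inflection points occur where f''(x) = 0 and concavity changes.
f(x) = 3x^4 + 4x^3 - 3x^2 + 3x - 3
f'(x) = 12x^3 + 12x^2 - 6x + 3
f''(x) = 36x^2 + 24x - 6
This is a quadratic in x. Use the discriminant to count real roots.
Discriminant = (24)^2 - 4 * 36 * (-6)
= 576 - (-864)
= 1440
Since discriminant > 0, f''(x) = 0 has 2 distinct real solutions.
A quadratic with two distinct real roots changes sign at each root, so concavity changes at both.
Number of inflection points: 2

2


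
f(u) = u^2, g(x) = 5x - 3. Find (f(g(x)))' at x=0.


Using the chain rule: (f(g(x)))' = f'(g(x)) * g'(x)
First, find g(0):
g(0) = 5 * 0 - 3 = -3
Next, f'(u) = 2u
And g'(x) = 5
So f'(g(0)) * g'(0)
= 2 * (-3) * 5
= -30

-30


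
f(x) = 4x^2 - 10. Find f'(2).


Differentiate term by term using power and sum rules:
f(x) = 4x^2 - 10
f'(x) = 8x
Substitute x = 2:
f'(2) = 8 * 2 + 0
= 16 + 0
= 16

16


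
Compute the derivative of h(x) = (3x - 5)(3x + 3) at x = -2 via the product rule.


Let u(x) = 3x - 5 and v(x) = 3x + 3
u'(x) = 3
v'(x) = 3
Product rule: h'(x) = u'(x)*v(x) + u(x)*v'(x)
= 3 * (3x + 3) + (3x - 5) * 3
At x = -2:
u(-2) = 3 * (-2) - 5 = -11
v(-2) = 3 * (-2) + 3 = -3
h'(-2) = 3 * (-3) + (-11) * 3
= -9 - 33
= -42

-42


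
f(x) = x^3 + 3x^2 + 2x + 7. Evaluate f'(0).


Differentiate f(x) = x^3 + 3x^2 + 2x + 7 term by term:
f'(x) = 3x^2 + 6x + 2
Substitute x = 0:
f'(0) = 3 * 0^2 + 6 * 0 + 2
= 0 + 0 + 2
= 2

2


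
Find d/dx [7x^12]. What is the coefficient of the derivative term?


We apply the power rule: d/dx [ax^n] = a*n * x^(n-1)
d/dx [7x^12]
= 7 * 12 * x^(12-1)
= 84x^11
The coefficient is 84

84


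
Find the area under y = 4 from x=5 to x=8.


The area under a constant function y = 4 is a rectangle.
Width = 8 - 5 = 3
Height = 4
Area = width * height
= 3 * 4
= 12

12


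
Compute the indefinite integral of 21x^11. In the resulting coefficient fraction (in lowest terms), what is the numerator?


Apply the power rule for integration:
integral of ax^n dx = a/(n+1) * x^(n+1) + C
integral of 21x^11 dx
= 21/12 * x^12 + C
= 7/4 * x^12 + C
The coefficient in lowest terms is 7/4, and its numerator is 7

7


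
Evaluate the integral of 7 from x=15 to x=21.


The integral of a constant k over [a, b] equals k * (b - a).
integral from 15 to 21 of 7 dx
= 7 * (21 - 15)
= 7 * 6
= 42

42


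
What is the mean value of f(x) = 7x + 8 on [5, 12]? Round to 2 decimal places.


Average value = 1/(b-a) * integral from a to b of f(x) dx
First compute the integral of 7x + 8:
F(x) = (7/2)x^2 + 8x
F(12) = 7/2 * 144 + 8 * 12 = 600
F(5) = 7/2 * 25 + 8 * 5 = 255/2
Integral = 600 - 255/2 = 945/2
Average = (945/2) / (12 - 5) = (945/2) / 7
= 135/2 = 67.50

67.50


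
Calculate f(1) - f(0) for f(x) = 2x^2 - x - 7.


Net change = f(b) - f(a)
f(x) = 2x^2 - x - 7
Compute f(1):
f(1) = 2 * 1^2 - 1 * 1 - 7
= 2 - 1 - 7
= -6
Compute f(0):
f(0) = 2 * 0^2 - 1 * 0 - 7
= 0 + 0 - 7
= -7
Net change = -6 - (-7) = 1

1


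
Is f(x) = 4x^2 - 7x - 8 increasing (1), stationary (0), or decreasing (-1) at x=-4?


Compute f'(x) to determine behavior:
f'(x) = 8x - 7
f'(-4) = 8 * (-4) - 7
= -32 - 7
= -39
Since f'(-4) < 0, the function is decreasing (-1)

-1


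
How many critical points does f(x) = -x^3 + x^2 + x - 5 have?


Find where f'(x) = 0:
f(x) = -x^3 + x^2 + x - 5
f'(x) = -3x^2 + 2x + 1
This is a quadratic in x. Use the discriminant to count real roots.
Discriminant = (2)^2 - 4 * (-3) * 1
= 4 - (-12)
= 16
Since discriminant > 0, f'(x) = 0 has 2 real solutions.
Number of critical points: 2

2


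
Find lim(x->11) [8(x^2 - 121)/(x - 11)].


Direct substitution gives 0/0, so we factor the numerator.
Factor: 8(x^2 - 121) = 8 * (x - 11)(x + 11)
Cancel the common factor (x - 11):
8(x^2 - 121)/(x - 11) = 8 * (x + 11)
Now substitute x = 11:
= 8 * (11 + 11) = 176

176


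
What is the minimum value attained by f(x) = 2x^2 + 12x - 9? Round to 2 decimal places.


For a quadratic f(x) = ax^2 + bx + c with a > 0, the minimum is at the vertex.
Vertex x-coordinate: x = -b/(2a)
x = -(12) / (2 * 2)
x = -12/4 = -3
Substitute back to find the minimum value:
f(-3) = 2 * (-3)^2 + 12 * (-3) - 9
= 18 - 36 - 9
= -27 = -27.00

-27.00


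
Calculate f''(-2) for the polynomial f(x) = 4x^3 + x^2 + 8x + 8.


First derivative:
f'(x) = 12x^2 + 2x + 8
Second derivative:
f''(x) = 24x + 2
Substitute x = -2:
f''(-2) = 24 * (-2) + 2
= -48 + 2
= -46

-46


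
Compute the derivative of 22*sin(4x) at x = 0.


Apply the chain rule to differentiate 22*sin(4x):
d/dx [22*sin(4x)]
= 22 * cos(4x) * d/dx(4x)
= 22 * 4 * cos(4x)
= 88 * cos(4x)
Evaluate at x = 0:
= 88 * cos(0)
= 88 * 1
= 88

88


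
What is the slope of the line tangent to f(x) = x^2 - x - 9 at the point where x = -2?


The slope of the tangent line equals f'(x) at the point.
f(x) = x^2 - x - 9
f'(x) = 2x - 1
At x = -2:
f'(-2) = 2 * (-2) - 1
= -4 - 1
= -5

-5


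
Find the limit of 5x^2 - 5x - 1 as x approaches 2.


Since polynomials are continuous, we use direct substitution.
lim(x->2) of 5x^2 - 5x - 1
= 5 * 2^2 - 5 * 2 - 1
= 20 - 10 - 1
= 9

9


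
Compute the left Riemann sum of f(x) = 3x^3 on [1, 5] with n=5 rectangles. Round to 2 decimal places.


Left Riemann sum uses left endpoints of each subinterval.
Interval: [1, 5], n = 5
dx = (5 - 1) / 5 = 4/5
Left endpoints: [1, 9/5, 13/5, 17/5, 21/5]
f values: [3, 2187/125, 6591/125, 14739/125, 27783/125]
Sum = dx * (sum of f values)
= 4/5 * 2067/5
= 8268/25 = 330.72

330.72


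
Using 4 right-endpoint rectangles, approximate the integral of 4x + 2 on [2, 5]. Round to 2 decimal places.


Right Riemann sum uses right endpoints of each subinterval.
Interval: [2, 5], n = 4
dx = (5 - 2) / 4 = 3/4
Right endpoints: [11/4, 7/2, 17/4, 5]
f values: [13, 16, 19, 22]
Sum = dx * (sum of f values)
= 3/4 * 70
= 105/2 = 52.50

52.50


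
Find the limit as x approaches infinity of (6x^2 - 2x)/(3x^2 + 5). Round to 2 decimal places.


For limits at infinity with equal-degree polynomials,
we compare leading coefficients.
Numerator leading term: 6x^2
Denominator leading term: 3x^2
Divide both by x^2:
lim = (6 - 2/x) / (3 + 5/x^2)
As x -> infinity, the 1/x and 1/x^2 terms vanish:
= 6/3 = 2 = 2.00

2.00


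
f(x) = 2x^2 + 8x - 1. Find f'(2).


Differentiate term by term using power and sum rules:
f(x) = 2x^2 + 8x - 1
f'(x) = 4x + 8
Substitute x = 2:
f'(2) = 4 * 2 + 8
= 8 + 8
= 16

16


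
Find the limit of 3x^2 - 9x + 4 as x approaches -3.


Since polynomials are continuous, we use direct substitution.
lim(x->-3) of 3x^2 - 9x + 4
= 3 * (-3)^2 - 9 * (-3) + 4
= 27 + 27 + 4
= 58

58


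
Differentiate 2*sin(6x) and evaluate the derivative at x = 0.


Apply the chain rule to differentiate 2*sin(6x):
d/dx [2*sin(6x)]
= 2 * cos(6x) * d/dx(6x)
= 2 * 6 * cos(6x)
= 12 * cos(6x)
Evaluate at x = 0:
= 12 * cos(0)
= 12 * 1
= 12

12


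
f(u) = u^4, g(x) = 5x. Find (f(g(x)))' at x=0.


Using the chain rule: (f(g(x)))' = f'(g(x)) * g'(x)
First, find g(0):
g(0) = 5 * 0 + 0 = 0
Next, f'(u) = 4u^3
And g'(x) = 5
So f'(g(0)) * g'(0)
= 4 * 0^3 * 5
= 4 * 0 * 5
= 0

0


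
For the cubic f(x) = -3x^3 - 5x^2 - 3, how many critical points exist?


Find where f'(x) = 0:
f(x) = -3x^3 - 5x^2 - 3
f'(x) = -9x^2 - 10x
This is a quadratic in x. Use the discriminant to count real roots.
Discriminant = (-10)^2 - 4 * (-9) * 0
= 100 - 0
= 100
Since discriminant > 0, f'(x) = 0 has 2 real solutions.
Number of critical points: 2

2


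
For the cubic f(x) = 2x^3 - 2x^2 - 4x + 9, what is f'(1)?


Differentiate f(x) = 2x^3 - 2x^2 - 4x + 9 term by term:
f'(x) = 6x^2 - 4x - 4
Substitute x = 1:
f'(1) = 6 * 1^2 - 4 * 1 - 4
= 6 - 4 - 4
= -2

-2


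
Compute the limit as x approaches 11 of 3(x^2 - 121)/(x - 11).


Direct substitution gives 0/0, so we factor the numerator.
Factor: 3(x^2 - 121) = 3 * (x - 11)(x + 11)
Cancel the common factor (x - 11):
3(x^2 - 121)/(x - 11) = 3 * (x + 11)
Now substitute x = 11:
= 3 * (11 + 11) = 66

66


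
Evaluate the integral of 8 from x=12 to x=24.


The integral of a constant k over [a, b] equals k * (b - a).
integral from 12 to 24 of 8 dx
= 8 * (24 - 12)
= 8 * 12
= 96

96


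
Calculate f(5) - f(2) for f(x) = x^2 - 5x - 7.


Net change = f(b) - f(a)
f(x) = x^2 - 5x - 7
Compute f(5):
f(5) = 1 * 5^2 - 5 * 5 - 7
= 25 - 25 - 7
= -7
Compute f(2):
f(2) = 1 * 2^2 - 5 * 2 - 7
= 4 - 10 - 7
= -13
Net change = -7 - (-13) = 6

6


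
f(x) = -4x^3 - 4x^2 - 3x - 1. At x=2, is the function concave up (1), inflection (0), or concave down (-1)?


Concavity is determined by the sign of f''(x).
f(x) = -4x^3 - 4x^2 - 3x - 1
f'(x) = -12x^2 - 8x - 3
f''(x) = -24x - 8
f''(2) = -24 * 2 - 8
= -48 - 8
= -56
Since f''(2) < 0, the function is concave down (-1)

-1


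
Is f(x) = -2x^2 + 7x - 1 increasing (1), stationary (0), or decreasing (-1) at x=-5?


Compute f'(x) to determine behavior:
f'(x) = -4x + 7
f'(-5) = -4 * (-5) + 7
= 20 + 7
= 27
Since f'(-5) > 0, the function is increasing (1)

1


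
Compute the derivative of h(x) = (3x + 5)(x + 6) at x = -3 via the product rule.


Let u(x) = 3x + 5 and v(x) = x + 6
u'(x) = 3
v'(x) = 1
Product rule: h'(x) = u'(x)*v(x) + u(x)*v'(x)
= 3 * (x + 6) + (3x + 5) * 1
At x = -3:
u(-3) = 3 * (-3) + 5 = -4
v(-3) = 1 * (-3) + 6 = 3
h'(-3) = 3 * 3 + (-4) * 1
= 9 - 4
= 5

5


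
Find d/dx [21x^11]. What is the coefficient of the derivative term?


We apply the power rule: d/dx [ax^n] = a*n * x^(n-1)
d/dx [21x^11]
= 21 * 11 * x^(11-1)
= 231x^10
The coefficient is 231

231


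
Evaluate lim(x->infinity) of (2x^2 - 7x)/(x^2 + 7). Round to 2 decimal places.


For limits at infinity with equal-degree polynomials,
we compare leading coefficients.
Numerator leading term: 2x^2
Denominator leading term: x^2
Divide both by x^2:
lim = (2 - 7/x) / (1 + 7/x^2)
As x -> infinity, the 1/x and 1/x^2 terms vanish:
= 2/1 = 2 = 2.00

2.00


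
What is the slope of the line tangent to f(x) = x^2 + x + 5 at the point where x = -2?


The slope of the tangent line equals f'(x) at the point.
f(x) = x^2 + x + 5
f'(x) = 2x + 1
At x = -2:
f'(-2) = 2 * (-2) + 1
= -4 + 1
= -3

-3


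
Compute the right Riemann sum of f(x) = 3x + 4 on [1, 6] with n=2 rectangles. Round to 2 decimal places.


Right Riemann sum uses right endpoints of each subinterval.
Interval: [1, 6], n = 2
dx = (6 - 1) / 2 = 5/2
Right endpoints: [7/2, 6]
f values: [29/2, 22]
Sum = dx * (sum of f values)
= 5/2 * 73/2
= 365/4 = 91.25

91.25


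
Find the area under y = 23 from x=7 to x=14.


The area under a constant function y = 23 is a rectangle.
Width = 14 - 7 = 7
Height = 23
Area = width * height
= 7 * 23
= 161

161


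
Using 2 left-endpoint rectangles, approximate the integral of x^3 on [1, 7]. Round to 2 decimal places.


Left Riemann sum uses left endpoints of each subinterval.
Interval: [1, 7], n = 2
dx = (7 - 1) / 2 = 3
Left endpoints: [1, 4]
f values: [1, 64]
Sum = dx * (sum of f values)
= 3 * 65
= 195 = 195.00

195.00


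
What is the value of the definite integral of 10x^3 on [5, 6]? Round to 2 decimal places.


Find the antiderivative of 10x^3:
F(x) = 10/4 * x^4
Apply the Fundamental Theorem of Calculus:
F(6) - F(5)
= 10/4 * 6^4 - 10/4 * 5^4
= 10/4 * (1296 - 625)
= 10/4 * 671
= 3355/2 = 1677.50

1677.50


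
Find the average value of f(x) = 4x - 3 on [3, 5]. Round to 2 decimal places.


Average value = 1/(b-a) * integral from a to b of f(x) dx
First compute the integral of 4x - 3:
F(x) = 2x^2 - 3x
F(5) = 2 * 25 - 3 * 5 = 35
F(3) = 2 * 9 - 3 * 3 = 9
Integral = 35 - 9 = 26
Average = 26 / (5 - 3) = 26 / 2
= 13 = 13.00

13.00


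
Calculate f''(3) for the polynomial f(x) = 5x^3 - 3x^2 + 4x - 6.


First derivative:
f'(x) = 15x^2 - 6x + 4
Second derivative:
f''(x) = 30x - 6
Substitute x = 3:
f''(3) = 30 * 3 - 6
= 90 - 6
= 84

84


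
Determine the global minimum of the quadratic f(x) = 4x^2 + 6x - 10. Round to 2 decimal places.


For a quadratic f(x) = ax^2 + bx + c with a > 0, the minimum is at the vertex.
Vertex x-coordinate: x = -b/(2a)
x = -(6) / (2 * 4)
x = -6/8 = -3/4
Substitute back to find the minimum value:
f(-3/4) = 4 * (-3/4)^2 + 6 * (-3/4) - 10
= 9/4 - 9/2 - 10
= -49/4 = -12.25

-12.25


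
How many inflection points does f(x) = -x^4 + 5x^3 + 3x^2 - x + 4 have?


Inflection points occur where f''(x) = 0 and concavity changes.
f(x) = -x^4 + 5x^3 + 3x^2 - x + 4
f'(x) = -4x^3 + 15x^2 + 6x - 1
f''(x) = -12x^2 + 30x + 6
This is a quadratic in x. Use the discriminant to count real roots.
Discriminant = (30)^2 - 4 * (-12) * 6
= 900 - (-288)
= 1188
Since discriminant > 0, f''(x) = 0 has 2 distinct real solutions.
A quadratic with two distinct real roots changes sign at each root, so concavity changes at both.
Number of inflection points: 2

2


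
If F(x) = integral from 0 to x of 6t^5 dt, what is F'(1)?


By the Fundamental Theorem of Calculus (Part 1):
If F(x) = integral from 0 to x of f(t) dt, then F'(x) = f(x)
Here f(t) = 6t^5
So F'(x) = 6x^5
Evaluate at x = 1:
F'(1) = 6 * 1^5
= 6 * 1
= 6

6


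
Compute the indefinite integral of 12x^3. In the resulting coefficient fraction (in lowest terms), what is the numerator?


Apply the power rule for integration:
integral of ax^n dx = a/(n+1) * x^(n+1) + C
integral of 12x^3 dx
= 12/4 * x^4 + C
= 3 * x^4 + C
The coefficient in lowest terms is 3 = 3/1, so its numerator is 3

3


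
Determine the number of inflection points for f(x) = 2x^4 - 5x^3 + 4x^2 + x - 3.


Inflection points occur where f''(x) = 0 and concavity changes.
f(x) = 2x^4 - 5x^3 + 4x^2 + x - 3
f'(x) = 8x^3 - 15x^2 + 8x + 1
f''(x) = 24x^2 - 30x + 8
This is a quadratic in x. Use the discriminant to count real roots.
Discriminant = (-30)^2 - 4 * 24 * 8
= 900 - 768
= 132
Since discriminant > 0, f''(x) = 0 has 2 distinct real solutions.
A quadratic with two distinct real roots changes sign at each root, so concavity changes at both.
Number of inflection points: 2

2


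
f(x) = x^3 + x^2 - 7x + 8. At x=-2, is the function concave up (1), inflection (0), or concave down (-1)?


Concavity is determined by the sign of f''(x).
f(x) = x^3 + x^2 - 7x + 8
f'(x) = 3x^2 + 2x - 7
f''(x) = 6x + 2
f''(-2) = 6 * (-2) + 2
= -12 + 2
= -10
Since f''(-2) < 0, the function is concave down (-1)

-1


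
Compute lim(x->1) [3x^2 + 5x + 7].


Since polynomials are continuous, we use direct substitution.
lim(x->1) of 3x^2 + 5x + 7
= 3 * 1^2 + 5 * 1 + 7
= 3 + 5 + 7
= 15

15


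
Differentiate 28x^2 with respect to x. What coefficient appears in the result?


We apply the power rule: d/dx [ax^n] = a*n * x^(n-1)
d/dx [28x^2]
= 28 * 2 * x^(2-1)
= 56x
The coefficient is 56

56


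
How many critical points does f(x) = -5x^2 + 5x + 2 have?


Find where f'(x) = 0:
f'(x) = -10x + 5
Set f'(x) = 0:
-10x + 5 = 0
x = -5 / (-10) = 1/2
This is a linear equation in x, so there is exactly one solution.
Number of critical points: 1

1


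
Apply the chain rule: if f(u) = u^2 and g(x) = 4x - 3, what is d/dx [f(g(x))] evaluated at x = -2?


Using the chain rule: (f(g(x)))' = f'(g(x)) * g'(x)
First, find g(-2):
g(-2) = 4 * (-2) - 3 = -11
Next, f'(u) = 2u
And g'(x) = 4
So f'(g(-2)) * g'(-2)
= 2 * (-11) * 4
= -88

-88


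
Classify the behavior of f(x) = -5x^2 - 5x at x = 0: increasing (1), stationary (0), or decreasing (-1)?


Compute f'(x) to determine behavior:
f'(x) = -10x - 5
f'(0) = -10 * 0 - 5
= 0 - 5
= -5
Since f'(0) < 0, the function is decreasing (-1)

-1


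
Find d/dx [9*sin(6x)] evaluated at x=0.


Apply the chain rule to differentiate 9*sin(6x):
d/dx [9*sin(6x)]
= 9 * cos(6x) * d/dx(6x)
= 9 * 6 * cos(6x)
= 54 * cos(6x)
Evaluate at x = 0:
= 54 * cos(0)
= 54 * 1
= 54

54


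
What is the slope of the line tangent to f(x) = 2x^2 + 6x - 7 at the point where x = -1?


The slope of the tangent line equals f'(x) at the point.
f(x) = 2x^2 + 6x - 7
f'(x) = 4x + 6
At x = -1:
f'(-1) = 4 * (-1) + 6
= -4 + 6
= 2

2


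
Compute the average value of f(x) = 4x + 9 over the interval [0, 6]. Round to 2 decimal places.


Average value = 1/(b-a) * integral from a to b of f(x) dx
First compute the integral of 4x + 9:
F(x) = 2x^2 + 9x
F(6) = 2 * 36 + 9 * 6 = 126
F(0) = 2 * 0 + 9 * 0 = 0
Integral = 126 - 0 = 126
Average = 126 / (6 - 0) = 126 / 6
= 21 = 21.00

21.00


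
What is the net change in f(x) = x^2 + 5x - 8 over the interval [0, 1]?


Net change = f(b) - f(a)
f(x) = x^2 + 5x - 8
Compute f(1):
f(1) = 1 * 1^2 + 5 * 1 - 8
= 1 + 5 - 8
= -2
Compute f(0):
f(0) = 1 * 0^2 + 5 * 0 - 8
= 0 + 0 - 8
= -8
Net change = -2 - (-8) = 6

6


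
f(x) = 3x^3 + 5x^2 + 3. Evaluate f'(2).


Differentiate f(x) = 3x^3 + 5x^2 + 3 term by term:
f'(x) = 9x^2 + 10x
Substitute x = 2:
f'(2) = 9 * 2^2 + 10 * 2 + 0
= 36 + 20 + 0
= 56

56


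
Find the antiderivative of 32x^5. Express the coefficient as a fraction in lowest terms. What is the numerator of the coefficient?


Apply the power rule for integration:
integral of ax^n dx = a/(n+1) * x^(n+1) + C
integral of 32x^5 dx
= 32/6 * x^6 + C
= 16/3 * x^6 + C
The coefficient in lowest terms is 16/3, and its numerator is 16

16


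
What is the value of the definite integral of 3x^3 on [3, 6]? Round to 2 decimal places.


Find the antiderivative of 3x^3:
F(x) = 3/4 * x^4
Apply the Fundamental Theorem of Calculus:
F(6) - F(3)
= 3/4 * 6^4 - 3/4 * 3^4
= 3/4 * (1296 - 81)
= 3/4 * 1215
= 3645/4 = 911.25

911.25


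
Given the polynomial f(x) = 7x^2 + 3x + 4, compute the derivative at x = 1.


Differentiate term by term using power and sum rules:
f(x) = 7x^2 + 3x + 4
f'(x) = 14x + 3
Substitute x = 1:
f'(1) = 14 * 1 + 3
= 14 + 3
= 17

17


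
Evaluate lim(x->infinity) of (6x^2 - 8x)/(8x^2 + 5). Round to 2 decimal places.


For limits at infinity with equal-degree polynomials,
we compare leading coefficients.
Numerator leading term: 6x^2
Denominator leading term: 8x^2
Divide both by x^2:
lim = (6 - 8/x) / (8 + 5/x^2)
As x -> infinity, the 1/x and 1/x^2 terms vanish:
= 6/8 = 3/4 = 0.75

0.75


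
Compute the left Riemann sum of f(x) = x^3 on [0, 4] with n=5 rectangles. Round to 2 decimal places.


Left Riemann sum uses left endpoints of each subinterval.
Interval: [0, 4], n = 5
dx = (4 - 0) / 5 = 4/5
Left endpoints: [0, 4/5, 8/5, 12/5, 16/5]
f values: [0, 64/125, 512/125, 1728/125, 4096/125]
Sum = dx * (sum of f values)
= 4/5 * 256/5
= 1024/25 = 40.96

40.96


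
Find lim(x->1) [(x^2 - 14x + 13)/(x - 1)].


Direct substitution gives 0/0, so we factor the numerator.
Factor: (x^2 - 14x + 13) = (x - 1)(x - 13)
Cancel the common factor (x - 1):
(x^2 - 14x + 13)/(x - 1) = (x - 13)
Now substitute x = 1:
= (1) - (13) = -12

-12


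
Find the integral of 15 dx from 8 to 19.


The integral of a constant k over [a, b] equals k * (b - a).
integral from 8 to 19 of 15 dx
= 15 * (19 - 8)
= 15 * 11
= 165

165


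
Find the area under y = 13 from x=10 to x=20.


The area under a constant function y = 13 is a rectangle.
Width = 20 - 10 = 10
Height = 13
Area = width * height
= 10 * 13
= 130

130


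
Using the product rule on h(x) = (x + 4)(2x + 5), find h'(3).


Let u(x) = x + 4 and v(x) = 2x + 5
u'(x) = 1
v'(x) = 2
Product rule: h'(x) = u'(x)*v(x) + u(x)*v'(x)
= 1 * (2x + 5) + (x + 4) * 2
At x = 3:
u(3) = 1 * 3 + 4 = 7
v(3) = 2 * 3 + 5 = 11
h'(3) = 1 * 11 + 7 * 2
= 11 + 14
= 25

25


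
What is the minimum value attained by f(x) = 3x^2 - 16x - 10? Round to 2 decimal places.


For a quadratic f(x) = ax^2 + bx + c with a > 0, the minimum is at the vertex.
Vertex x-coordinate: x = -b/(2a)
x = -(-16) / (2 * 3)
x = 16/6 = 8/3
Substitute back to find the minimum value:
f(8/3) = 3 * (8/3)^2 - 16 * (8/3) - 10
= 64/3 - 128/3 - 10
= -94/3 ≈ -31.33

-31.33


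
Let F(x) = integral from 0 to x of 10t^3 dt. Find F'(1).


By the Fundamental Theorem of Calculus (Part 1):
If F(x) = integral from 0 to x of f(t) dt, then F'(x) = f(x)
Here f(t) = 10t^3
So F'(x) = 10x^3
Evaluate at x = 1:
F'(1) = 10 * 1^3
= 10 * 1
= 10

10


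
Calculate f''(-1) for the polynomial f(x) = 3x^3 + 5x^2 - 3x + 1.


First derivative:
f'(x) = 9x^2 + 10x - 3
Second derivative:
f''(x) = 18x + 10
Substitute x = -1:
f''(-1) = 18 * (-1) + 10
= -18 + 10
= -8

-8


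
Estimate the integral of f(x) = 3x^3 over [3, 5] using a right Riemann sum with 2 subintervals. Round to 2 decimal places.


Right Riemann sum uses right endpoints of each subinterval.
Interval: [3, 5], n = 2
dx = (5 - 3) / 2 = 1
Right endpoints: [4, 5]
f values: [192, 375]
Sum = dx * (sum of f values)
= 1 * 567
= 567 = 567.00

567.00


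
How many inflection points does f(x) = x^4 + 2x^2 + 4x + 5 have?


Inflection points occur where f''(x) = 0 and concavity changes.
f(x) = x^4 + 2x^2 + 4x + 5
f'(x) = 4x^3 + 4x + 4
f''(x) = 12x^2 + 4
This is a quadratic in x. Use the discriminant to count real roots.
Discriminant = (0)^2 - 4 * 12 * 4
= 0 - 192
= -192
Since discriminant < 0, f''(x) = 0 has no real solutions.
Number of inflection points: 0

0


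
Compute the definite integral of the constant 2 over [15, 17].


The integral of a constant k over [a, b] equals k * (b - a).
integral from 15 to 17 of 2 dx
= 2 * (17 - 15)
= 2 * 2
= 4

4


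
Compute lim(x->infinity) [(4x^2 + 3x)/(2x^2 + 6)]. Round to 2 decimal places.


For limits at infinity with equal-degree polynomials,
we compare leading coefficients.
Numerator leading term: 4x^2
Denominator leading term: 2x^2
Divide both by x^2:
lim = (4 + 3/x) / (2 + 6/x^2)
As x -> infinity, the 1/x and 1/x^2 terms vanish:
= 4/2 = 2 = 2.00

2.00


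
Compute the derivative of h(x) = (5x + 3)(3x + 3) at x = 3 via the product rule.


Let u(x) = 5x + 3 and v(x) = 3x + 3
u'(x) = 5
v'(x) = 3
Product rule: h'(x) = u'(x)*v(x) + u(x)*v'(x)
= 5 * (3x + 3) + (5x + 3) * 3
At x = 3:
u(3) = 5 * 3 + 3 = 18
v(3) = 3 * 3 + 3 = 12
h'(3) = 5 * 12 + 18 * 3
= 60 + 54
= 114

114


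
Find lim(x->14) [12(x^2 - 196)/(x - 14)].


Direct substitution gives 0/0, so we factor the numerator.
Factor: 12(x^2 - 196) = 12 * (x - 14)(x + 14)
Cancel the common factor (x - 14):
12(x^2 - 196)/(x - 14) = 12 * (x + 14)
Now substitute x = 14:
= 12 * (14 + 14) = 336

336


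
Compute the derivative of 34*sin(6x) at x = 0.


Apply the chain rule to differentiate 34*sin(6x):
d/dx [34*sin(6x)]
= 34 * cos(6x) * d/dx(6x)
= 34 * 6 * cos(6x)
= 204 * cos(6x)
Evaluate at x = 0:
= 204 * cos(0)
= 204 * 1
= 204

204


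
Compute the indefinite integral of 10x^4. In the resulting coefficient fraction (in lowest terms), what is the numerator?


Apply the power rule for integration:
integral of ax^n dx = a/(n+1) * x^(n+1) + C
integral of 10x^4 dx
= 10/5 * x^5 + C
= 2 * x^5 + C
The coefficient in lowest terms is 2 = 2/1, so its numerator is 2

2


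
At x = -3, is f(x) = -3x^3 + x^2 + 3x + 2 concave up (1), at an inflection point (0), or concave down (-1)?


Concavity is determined by the sign of f''(x).
f(x) = -3x^3 + x^2 + 3x + 2
f'(x) = -9x^2 + 2x + 3
f''(x) = -18x + 2
f''(-3) = -18 * (-3) + 2
= 54 + 2
= 56
Since f''(-3) > 0, the function is concave up (1)

1


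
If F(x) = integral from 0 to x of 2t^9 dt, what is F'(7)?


By the Fundamental Theorem of Calculus (Part 1):
If F(x) = integral from 0 to x of f(t) dt, then F'(x) = f(x)
Here f(t) = 2t^9
So F'(x) = 2x^9
Evaluate at x = 7:
F'(7) = 2 * 7^9
= 2 * 40353607
= 80707214

80707214


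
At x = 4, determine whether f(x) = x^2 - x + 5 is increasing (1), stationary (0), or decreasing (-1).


Compute f'(x) to determine behavior:
f'(x) = 2x - 1
f'(4) = 2 * 4 - 1
= 8 - 1
= 7
Since f'(4) > 0, the function is increasing (1)

1


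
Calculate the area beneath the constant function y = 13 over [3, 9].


The area under a constant function y = 13 is a rectangle.
Width = 9 - 3 = 6
Height = 13
Area = width * height
= 6 * 13
= 78

78


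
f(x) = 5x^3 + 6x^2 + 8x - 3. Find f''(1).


First derivative:
f'(x) = 15x^2 + 12x + 8
Second derivative:
f''(x) = 30x + 12
Substitute x = 1:
f''(1) = 30 * 1 + 12
= 30 + 12
= 42

42


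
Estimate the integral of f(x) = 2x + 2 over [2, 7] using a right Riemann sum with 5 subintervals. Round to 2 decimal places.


Right Riemann sum uses right endpoints of each subinterval.
Interval: [2, 7], n = 5
dx = (7 - 2) / 5 = 1
Right endpoints: [3, 4, 5, 6, 7]
f values: [8, 10, 12, 14, 16]
Sum = dx * (sum of f values)
= 1 * 60
= 60 = 60.00

60.00


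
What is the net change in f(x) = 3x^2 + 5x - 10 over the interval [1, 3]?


Net change = f(b) - f(a)
f(x) = 3x^2 + 5x - 10
Compute f(3):
f(3) = 3 * 3^2 + 5 * 3 - 10
= 27 + 15 - 10
= 32
Compute f(1):
f(1) = 3 * 1^2 + 5 * 1 - 10
= 3 + 5 - 10
= -2
Net change = 32 - (-2) = 34

34


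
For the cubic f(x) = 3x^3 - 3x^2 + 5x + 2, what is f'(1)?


Differentiate f(x) = 3x^3 - 3x^2 + 5x + 2 term by term:
f'(x) = 9x^2 - 6x + 5
Substitute x = 1:
f'(1) = 9 * 1^2 - 6 * 1 + 5
= 9 - 6 + 5
= 8

8


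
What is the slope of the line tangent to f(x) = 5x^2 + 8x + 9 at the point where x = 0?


The slope of the tangent line equals f'(x) at the point.
f(x) = 5x^2 + 8x + 9
f'(x) = 10x + 8
At x = 0:
f'(0) = 10 * 0 + 8
= 0 + 8
= 8

8


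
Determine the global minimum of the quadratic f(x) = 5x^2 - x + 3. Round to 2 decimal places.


For a quadratic f(x) = ax^2 + bx + c with a > 0, the minimum is at the vertex.
Vertex x-coordinate: x = -b/(2a)
x = -(-1) / (2 * 5)
x = 1/10
Substitute back to find the minimum value:
f(1/10) = 5 * (1/10)^2 - 1 * (1/10) + 3
= 1/20 - 1/10 + 3
= 59/20 = 2.95

2.95


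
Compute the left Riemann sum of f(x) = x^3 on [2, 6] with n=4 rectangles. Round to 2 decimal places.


Left Riemann sum uses left endpoints of each subinterval.
Interval: [2, 6], n = 4
dx = (6 - 2) / 4 = 1
Left endpoints: [2, 3, 4, 5]
f values: [8, 27, 64, 125]
Sum = dx * (sum of f values)
= 1 * 224
= 224 = 224.00

224.00


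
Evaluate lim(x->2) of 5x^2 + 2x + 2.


Since polynomials are continuous, we use direct substitution.
lim(x->2) of 5x^2 + 2x + 2
= 5 * 2^2 + 2 * 2 + 2
= 20 + 4 + 2
= 26

26


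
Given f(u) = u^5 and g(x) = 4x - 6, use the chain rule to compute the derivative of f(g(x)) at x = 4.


Using the chain rule: (f(g(x)))' = f'(g(x)) * g'(x)
First, find g(4):
g(4) = 4 * 4 - 6 = 10
Next, f'(u) = 5u^4
And g'(x) = 4
So f'(g(4)) * g'(4)
= 5 * 10^4 * 4
= 5 * 10000 * 4
= 200000

200000


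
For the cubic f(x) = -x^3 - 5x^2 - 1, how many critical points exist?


Find where f'(x) = 0:
f(x) = -x^3 - 5x^2 - 1
f'(x) = -3x^2 - 10x
This is a quadratic in x. Use the discriminant to count real roots.
Discriminant = (-10)^2 - 4 * (-3) * 0
= 100 - 0
= 100
Since discriminant > 0, f'(x) = 0 has 2 real solutions.
Number of critical points: 2

2


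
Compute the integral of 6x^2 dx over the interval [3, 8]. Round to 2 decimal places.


Find the antiderivative of 6x^2:
F(x) = 6/3 * x^3
Apply the Fundamental Theorem of Calculus:
F(8) - F(3)
= 6/3 * 8^3 - 6/3 * 3^3
= 6/3 * (512 - 27)
= 6/3 * 485
= 970 = 970.00

970.00


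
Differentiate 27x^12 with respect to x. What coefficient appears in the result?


We apply the power rule: d/dx [ax^n] = a*n * x^(n-1)
d/dx [27x^12]
= 27 * 12 * x^(12-1)
= 324x^11
The coefficient is 324

324


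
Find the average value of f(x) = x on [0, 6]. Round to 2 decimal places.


Average value = 1/(b-a) * integral from a to b of f(x) dx
First compute the integral of x:
F(x) = (1/2)x^2
F(6) = 1/2 * 36 + 0 * 6 = 18
F(0) = 1/2 * 0 + 0 * 0 = 0
Integral = 18 - 0 = 18
Average = 18 / (6 - 0) = 18 / 6
= 3 = 3.00

3.00


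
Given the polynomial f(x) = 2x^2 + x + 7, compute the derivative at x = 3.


Differentiate term by term using power and sum rules:
f(x) = 2x^2 + x + 7
f'(x) = 4x + 1
Substitute x = 3:
f'(3) = 4 * 3 + 1
= 12 + 1
= 13

13


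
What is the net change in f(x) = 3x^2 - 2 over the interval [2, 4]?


Net change = f(b) - f(a)
f(x) = 3x^2 - 2
Compute f(4):
f(4) = 3 * 4^2 + 0 * 4 - 2
= 48 + 0 - 2
= 46
Compute f(2):
f(2) = 3 * 2^2 + 0 * 2 - 2
= 12 + 0 - 2
= 10
Net change = 46 - 10 = 36

36


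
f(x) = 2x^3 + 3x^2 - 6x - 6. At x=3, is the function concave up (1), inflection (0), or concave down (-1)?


Concavity is determined by the sign of f''(x).
f(x) = 2x^3 + 3x^2 - 6x - 6
f'(x) = 6x^2 + 6x - 6
f''(x) = 12x + 6
f''(3) = 12 * 3 + 6
= 36 + 6
= 42
Since f''(3) > 0, the function is concave up (1)

1


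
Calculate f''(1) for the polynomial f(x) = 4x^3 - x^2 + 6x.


First derivative:
f'(x) = 12x^2 - 2x + 6
Second derivative:
f''(x) = 24x - 2
Substitute x = 1:
f''(1) = 24 * 1 - 2
= 24 - 2
= 22

22


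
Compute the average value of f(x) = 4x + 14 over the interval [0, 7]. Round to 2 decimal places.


Average value = 1/(b-a) * integral from a to b of f(x) dx
First compute the integral of 4x + 14:
F(x) = 2x^2 + 14x
F(7) = 2 * 49 + 14 * 7 = 196
F(0) = 2 * 0 + 14 * 0 = 0
Integral = 196 - 0 = 196
Average = 196 / (7 - 0) = 196 / 7
= 28 = 28.00

28.00


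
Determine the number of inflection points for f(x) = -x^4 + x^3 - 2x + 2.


Inflection points occur where f''(x) = 0 and concavity changes.
f(x) = -x^4 + x^3 - 2x + 2
f'(x) = -4x^3 + 3x^2 - 2
f''(x) = -12x^2 + 6x
This is a quadratic in x. Use the discriminant to count real roots.
Discriminant = (6)^2 - 4 * (-12) * 0
= 36 - 0
= 36
Since discriminant > 0, f''(x) = 0 has 2 distinct real solutions.
A quadratic with two distinct real roots changes sign at each root, so concavity changes at both.
Number of inflection points: 2

2


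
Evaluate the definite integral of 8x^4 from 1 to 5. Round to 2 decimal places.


Find the antiderivative of 8x^4:
F(x) = 8/5 * x^5
Apply the Fundamental Theorem of Calculus:
F(5) - F(1)
= 8/5 * 5^5 - 8/5 * 1^5
= 8/5 * (3125 - 1)
= 8/5 * 3124
= 24992/5 = 4998.40

4998.40


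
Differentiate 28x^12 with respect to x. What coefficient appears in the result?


We apply the power rule: d/dx [ax^n] = a*n * x^(n-1)
d/dx [28x^12]
= 28 * 12 * x^(12-1)
= 336x^11
The coefficient is 336

336


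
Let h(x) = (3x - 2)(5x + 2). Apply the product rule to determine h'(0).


Let u(x) = 3x - 2 and v(x) = 5x + 2
u'(x) = 3
v'(x) = 5
Product rule: h'(x) = u'(x)*v(x) + u(x)*v'(x)
= 3 * (5x + 2) + (3x - 2) * 5
At x = 0:
u(0) = 3 * 0 - 2 = -2
v(0) = 5 * 0 + 2 = 2
h'(0) = 3 * 2 + (-2) * 5
= 6 - 10
= -4

-4


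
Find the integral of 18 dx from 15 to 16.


The integral of a constant k over [a, b] equals k * (b - a).
integral from 15 to 16 of 18 dx
= 18 * (16 - 15)
= 18 * 1
= 18

18


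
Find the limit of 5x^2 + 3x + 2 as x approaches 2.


Since polynomials are continuous, we use direct substitution.
lim(x->2) of 5x^2 + 3x + 2
= 5 * 2^2 + 3 * 2 + 2
= 20 + 6 + 2
= 28

28


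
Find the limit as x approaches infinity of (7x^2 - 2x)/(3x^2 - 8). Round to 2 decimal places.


For limits at infinity with equal-degree polynomials,
we compare leading coefficients.
Numerator leading term: 7x^2
Denominator leading term: 3x^2
Divide both by x^2:
lim = (7 - 2/x) / (3 - 8/x^2)
As x -> infinity, the 1/x and 1/x^2 terms vanish:
= 7/3 ≈ 2.33

2.33


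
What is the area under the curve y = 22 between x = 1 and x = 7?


The area under a constant function y = 22 is a rectangle.
Width = 7 - 1 = 6
Height = 22
Area = width * height
= 6 * 22
= 132

132


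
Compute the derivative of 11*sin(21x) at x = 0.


Apply the chain rule to differentiate 11*sin(21x):
d/dx [11*sin(21x)]
= 11 * cos(21x) * d/dx(21x)
= 11 * 21 * cos(21x)
= 231 * cos(21x)
Evaluate at x = 0:
= 231 * cos(0)
= 231 * 1
= 231

231


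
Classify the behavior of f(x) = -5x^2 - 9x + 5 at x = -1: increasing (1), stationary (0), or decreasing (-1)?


Compute f'(x) to determine behavior:
f'(x) = -10x - 9
f'(-1) = -10 * (-1) - 9
= 10 - 9
= 1
Since f'(-1) > 0, the function is increasing (1)

1


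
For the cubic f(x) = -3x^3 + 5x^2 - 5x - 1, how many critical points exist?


Find where f'(x) = 0:
f(x) = -3x^3 + 5x^2 - 5x - 1
f'(x) = -9x^2 + 10x - 5
This is a quadratic in x. Use the discriminant to count real roots.
Discriminant = (10)^2 - 4 * (-9) * (-5)
= 100 - 180
= -80
Since discriminant < 0, f'(x) = 0 has no real solutions.
Number of critical points: 0

0


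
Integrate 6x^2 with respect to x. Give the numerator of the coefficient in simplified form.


Apply the power rule for integration:
integral of ax^n dx = a/(n+1) * x^(n+1) + C
integral of 6x^2 dx
= 6/3 * x^3 + C
= 2 * x^3 + C
The coefficient in lowest terms is 2 = 2/1, so its numerator is 2

2


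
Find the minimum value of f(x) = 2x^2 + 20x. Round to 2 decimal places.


For a quadratic f(x) = ax^2 + bx + c with a > 0, the minimum is at the vertex.
Vertex x-coordinate: x = -b/(2a)
x = -(20) / (2 * 2)
x = -20/4 = -5
Substitute back to find the minimum value:
f(-5) = 2 * (-5)^2 + 20 * (-5) + 0
= 50 - 100 + 0
= -50 = -50.00

-50.00


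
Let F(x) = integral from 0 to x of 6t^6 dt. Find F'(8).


By the Fundamental Theorem of Calculus (Part 1):
If F(x) = integral from 0 to x of f(t) dt, then F'(x) = f(x)
Here f(t) = 6t^6
So F'(x) = 6x^6
Evaluate at x = 8:
F'(8) = 6 * 8^6
= 6 * 262144
= 1572864

1572864


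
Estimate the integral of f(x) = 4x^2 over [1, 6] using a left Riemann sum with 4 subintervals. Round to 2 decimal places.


Left Riemann sum uses left endpoints of each subinterval.
Interval: [1, 6], n = 4
dx = (6 - 1) / 4 = 5/4
Left endpoints: [1, 9/4, 7/2, 19/4]
f values: [4, 81/4, 49, 361/4]
Sum = dx * (sum of f values)
= 5/4 * 327/2
= 1635/8 ≈ 204.38

204.38


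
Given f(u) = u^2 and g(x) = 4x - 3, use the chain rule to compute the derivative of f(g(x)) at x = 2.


Using the chain rule: (f(g(x)))' = f'(g(x)) * g'(x)
First, find g(2):
g(2) = 4 * 2 - 3 = 5
Next, f'(u) = 2u
And g'(x) = 4
So f'(g(2)) * g'(2)
= 2 * 5 * 4
= 40

40


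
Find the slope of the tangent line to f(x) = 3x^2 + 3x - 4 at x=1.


The slope of the tangent line equals f'(x) at the point.
f(x) = 3x^2 + 3x - 4
f'(x) = 6x + 3
At x = 1:
f'(1) = 6 * 1 + 3
= 6 + 3
= 9

9


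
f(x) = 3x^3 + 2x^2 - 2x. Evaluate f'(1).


Differentiate f(x) = 3x^3 + 2x^2 - 2x term by term:
f'(x) = 9x^2 + 4x - 2
Substitute x = 1:
f'(1) = 9 * 1^2 + 4 * 1 - 2
= 9 + 4 - 2
= 11

11


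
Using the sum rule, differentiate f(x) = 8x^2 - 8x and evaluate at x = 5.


Differentiate term by term using power and sum rules:
f(x) = 8x^2 - 8x
f'(x) = 16x - 8
Substitute x = 5:
f'(5) = 16 * 5 - 8
= 80 - 8
= 72

72


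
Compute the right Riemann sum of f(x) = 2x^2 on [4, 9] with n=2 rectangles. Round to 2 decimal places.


Right Riemann sum uses right endpoints of each subinterval.
Interval: [4, 9], n = 2
dx = (9 - 4) / 2 = 5/2
Right endpoints: [13/2, 9]
f values: [169/2, 162]
Sum = dx * (sum of f values)
= 5/2 * 493/2
= 2465/4 = 616.25

616.25


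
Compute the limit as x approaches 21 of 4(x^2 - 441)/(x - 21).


Direct substitution gives 0/0, so we factor the numerator.
Factor: 4(x^2 - 441) = 4 * (x - 21)(x + 21)
Cancel the common factor (x - 21):
4(x^2 - 441)/(x - 21) = 4 * (x + 21)
Now substitute x = 21:
= 4 * (21 + 21) = 168

168


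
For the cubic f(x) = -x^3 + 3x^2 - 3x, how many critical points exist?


Find where f'(x) = 0:
f(x) = -x^3 + 3x^2 - 3x
f'(x) = -3x^2 + 6x - 3
This is a quadratic in x. Use the discriminant to count real roots.
Discriminant = (6)^2 - 4 * (-3) * (-3)
= 36 - 36
= 0
Since discriminant = 0, f'(x) = 0 has exactly 1 real solution.
Number of critical points: 1

1


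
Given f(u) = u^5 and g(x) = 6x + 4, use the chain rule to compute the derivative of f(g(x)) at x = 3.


Using the chain rule: (f(g(x)))' = f'(g(x)) * g'(x)
First, find g(3):
g(3) = 6 * 3 + 4 = 22
Next, f'(u) = 5u^4
And g'(x) = 6
So f'(g(3)) * g'(3)
= 5 * 22^4 * 6
= 5 * 234256 * 6
= 7027680

7027680


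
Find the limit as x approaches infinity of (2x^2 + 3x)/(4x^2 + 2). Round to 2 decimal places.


For limits at infinity with equal-degree polynomials,
we compare leading coefficients.
Numerator leading term: 2x^2
Denominator leading term: 4x^2
Divide both by x^2:
lim = (2 + 3/x) / (4 + 2/x^2)
As x -> infinity, the 1/x and 1/x^2 terms vanish:
= 2/4 = 1/2 = 0.50

0.50


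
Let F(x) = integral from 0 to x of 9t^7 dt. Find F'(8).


By the Fundamental Theorem of Calculus (Part 1):
If F(x) = integral from 0 to x of f(t) dt, then F'(x) = f(x)
Here f(t) = 9t^7
So F'(x) = 9x^7
Evaluate at x = 8:
F'(8) = 9 * 8^7
= 9 * 2097152
= 18874368

18874368


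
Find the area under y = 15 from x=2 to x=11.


The area under a constant function y = 15 is a rectangle.
Width = 11 - 2 = 9
Height = 15
Area = width * height
= 9 * 15
= 135

135


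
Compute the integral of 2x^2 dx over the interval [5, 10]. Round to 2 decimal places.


Find the antiderivative of 2x^2:
F(x) = 2/3 * x^3
Apply the Fundamental Theorem of Calculus:
F(10) - F(5)
= 2/3 * 10^3 - 2/3 * 5^3
= 2/3 * (1000 - 125)
= 2/3 * 875
= 1750/3 ≈ 583.33

583.33


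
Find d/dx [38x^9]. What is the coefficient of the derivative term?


We apply the power rule: d/dx [ax^n] = a*n * x^(n-1)
d/dx [38x^9]
= 38 * 9 * x^(9-1)
= 342x^8
The coefficient is 342

342


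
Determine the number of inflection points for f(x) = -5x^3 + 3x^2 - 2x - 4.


Inflection points occur where f''(x) = 0 and concavity changes.
f(x) = -5x^3 + 3x^2 - 2x - 4
f'(x) = -15x^2 + 6x - 2
f''(x) = -30x + 6
Set f''(x) = 0:
-30x + 6 = 0
x = -6 / (-30) = 1/5
Since f''(x) is linear (degree 1), it changes sign at this point.
Therefore there is exactly 1 inflection point.

1


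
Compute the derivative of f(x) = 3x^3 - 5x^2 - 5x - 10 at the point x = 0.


Differentiate f(x) = 3x^3 - 5x^2 - 5x - 10 term by term:
f'(x) = 9x^2 - 10x - 5
Substitute x = 0:
f'(0) = 9 * 0^2 - 10 * 0 - 5
= 0 + 0 - 5
= -5

-5


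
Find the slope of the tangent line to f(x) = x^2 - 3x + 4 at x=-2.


The slope of the tangent line equals f'(x) at the point.
f(x) = x^2 - 3x + 4
f'(x) = 2x - 3
At x = -2:
f'(-2) = 2 * (-2) - 3
= -4 - 3
= -7

-7


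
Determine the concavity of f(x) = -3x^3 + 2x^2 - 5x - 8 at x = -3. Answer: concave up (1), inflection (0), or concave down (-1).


Concavity is determined by the sign of f''(x).
f(x) = -3x^3 + 2x^2 - 5x - 8
f'(x) = -9x^2 + 4x - 5
f''(x) = -18x + 4
f''(-3) = -18 * (-3) + 4
= 54 + 4
= 58
Since f''(-3) > 0, the function is concave up (1)

1


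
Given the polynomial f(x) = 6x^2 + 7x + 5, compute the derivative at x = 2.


Differentiate term by term using power and sum rules:
f(x) = 6x^2 + 7x + 5
f'(x) = 12x + 7
Substitute x = 2:
f'(2) = 12 * 2 + 7
= 24 + 7
= 31

31
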